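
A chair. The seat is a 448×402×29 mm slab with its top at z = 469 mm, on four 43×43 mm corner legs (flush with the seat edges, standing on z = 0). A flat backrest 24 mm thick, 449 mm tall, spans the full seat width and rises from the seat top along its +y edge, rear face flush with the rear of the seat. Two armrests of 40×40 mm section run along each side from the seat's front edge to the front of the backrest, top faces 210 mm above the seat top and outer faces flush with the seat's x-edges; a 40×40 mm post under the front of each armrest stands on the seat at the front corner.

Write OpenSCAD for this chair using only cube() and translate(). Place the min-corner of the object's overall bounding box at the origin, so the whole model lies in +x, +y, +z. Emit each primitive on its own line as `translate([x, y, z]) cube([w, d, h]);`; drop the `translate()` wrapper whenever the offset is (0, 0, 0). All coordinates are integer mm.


translate([0, 0, 440]) cube([448, 402, 29]);
cube([43, 43, 440]);
translate([405, 0, 0]) cube([43, 43, 440]);
translate([0, 359, 0]) cube([43, 43, 440]);
translate([405, 359, 0]) cube([43, 43, 440]);
translate([0, 378, 469]) cube([448, 24, 449]);
translate([0, 0, 639]) cube([40, 378, 40]);
translate([408, 0, 639]) cube([40, 378, 40]);
translate([0, 0, 469]) cube([40, 40, 170]);
translate([408, 0, 469]) cube([40, 40, 170]);


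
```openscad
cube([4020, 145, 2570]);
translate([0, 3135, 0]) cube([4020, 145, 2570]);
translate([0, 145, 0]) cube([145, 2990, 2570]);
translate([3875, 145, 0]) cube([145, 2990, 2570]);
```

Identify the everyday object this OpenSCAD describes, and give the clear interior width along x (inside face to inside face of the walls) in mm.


A house (or room) frame. The interior width is 3730 mm.

Four 2570 mm walls enclosing a rectangle with no floor or roof — a room or house frame. Outside width is 4020 mm and wall thickness is 145 mm, so the interior width is 4020 − 2 × 145 = 3730 mm.


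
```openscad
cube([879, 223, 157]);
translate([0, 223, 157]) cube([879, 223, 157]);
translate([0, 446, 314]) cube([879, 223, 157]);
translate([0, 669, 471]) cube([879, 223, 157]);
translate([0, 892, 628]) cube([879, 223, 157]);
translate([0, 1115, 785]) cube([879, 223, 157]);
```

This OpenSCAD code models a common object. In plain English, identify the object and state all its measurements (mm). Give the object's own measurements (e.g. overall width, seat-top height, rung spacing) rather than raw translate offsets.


A straight staircase of 6 solid steps. Each step is 879 mm wide (x), 223 mm deep (y, the going) and 157 mm tall (the rise). The first step rests on the floor; each subsequent step sits one going further in +y and one rise higher in +z, directly behind and above the previous step with no overlap.


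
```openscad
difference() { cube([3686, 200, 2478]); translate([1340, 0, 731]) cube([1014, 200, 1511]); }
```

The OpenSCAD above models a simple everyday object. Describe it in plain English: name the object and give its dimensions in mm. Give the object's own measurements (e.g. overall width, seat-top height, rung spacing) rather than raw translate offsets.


A wall 3686 mm long (x), 200 mm thick (y), 2478 mm tall, with a rectangular window opening cut through it. The opening is 1014 mm wide and 1511 mm tall; its sill is at z = 731 mm and its near (−x) edge is 1340 mm from the wall's −x end. The opening passes through the full wall thickness.


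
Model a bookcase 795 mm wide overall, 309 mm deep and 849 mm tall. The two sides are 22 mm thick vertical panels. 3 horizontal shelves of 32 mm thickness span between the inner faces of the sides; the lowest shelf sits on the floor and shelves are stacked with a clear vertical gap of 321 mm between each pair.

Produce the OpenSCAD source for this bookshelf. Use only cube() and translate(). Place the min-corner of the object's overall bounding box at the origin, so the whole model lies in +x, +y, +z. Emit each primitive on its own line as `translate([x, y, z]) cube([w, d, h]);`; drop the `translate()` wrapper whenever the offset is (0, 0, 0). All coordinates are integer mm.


cube([22, 309, 849]);
translate([773, 0, 0]) cube([22, 309, 849]);
translate([22, 0, 0]) cube([751, 309, 32]);
translate([22, 0, 353]) cube([751, 309, 32]);
translate([22, 0, 706]) cube([751, 309, 32]);


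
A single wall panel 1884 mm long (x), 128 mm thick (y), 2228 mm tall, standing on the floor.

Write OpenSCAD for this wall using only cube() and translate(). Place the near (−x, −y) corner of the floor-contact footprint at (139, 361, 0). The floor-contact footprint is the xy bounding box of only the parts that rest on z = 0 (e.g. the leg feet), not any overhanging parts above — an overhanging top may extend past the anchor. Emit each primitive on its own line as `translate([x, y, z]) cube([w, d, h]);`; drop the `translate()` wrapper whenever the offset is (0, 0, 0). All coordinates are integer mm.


translate([139, 361, 0]) cube([1884, 128, 2228]);


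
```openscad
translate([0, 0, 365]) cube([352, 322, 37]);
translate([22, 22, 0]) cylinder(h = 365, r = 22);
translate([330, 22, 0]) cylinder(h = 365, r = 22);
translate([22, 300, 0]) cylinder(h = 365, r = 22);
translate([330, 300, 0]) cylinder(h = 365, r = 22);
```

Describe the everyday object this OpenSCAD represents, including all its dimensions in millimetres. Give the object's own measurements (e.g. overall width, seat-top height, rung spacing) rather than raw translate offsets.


A four-legged stool. The seat is a 352×322×37 mm slab whose top surface is at z = 402 mm; four round legs, each 44 mm in diameter, run from the floor (z = 0) to the underside of the seat, each leg's axis is inset half a diameter from the nearest pair of seat edges (so the leg's bounding box is flush with the corner).


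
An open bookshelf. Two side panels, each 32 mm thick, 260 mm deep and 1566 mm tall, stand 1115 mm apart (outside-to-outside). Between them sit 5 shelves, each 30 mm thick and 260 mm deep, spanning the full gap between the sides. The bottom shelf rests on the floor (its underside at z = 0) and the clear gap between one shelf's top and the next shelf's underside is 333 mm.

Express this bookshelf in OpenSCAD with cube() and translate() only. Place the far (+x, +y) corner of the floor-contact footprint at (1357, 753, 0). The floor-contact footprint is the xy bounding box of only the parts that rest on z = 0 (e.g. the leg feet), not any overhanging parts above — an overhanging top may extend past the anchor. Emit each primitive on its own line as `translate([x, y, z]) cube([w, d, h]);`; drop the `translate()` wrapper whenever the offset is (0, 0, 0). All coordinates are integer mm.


translate([242, 493, 0]) cube([32, 260, 1566]);
translate([1325, 493, 0]) cube([32, 260, 1566]);
translate([274, 493, 0]) cube([1051, 260, 30]);
translate([274, 493, 363]) cube([1051, 260, 30]);
translate([274, 493, 726]) cube([1051, 260, 30]);
translate([274, 493, 1089]) cube([1051, 260, 30]);
translate([274, 493, 1452]) cube([1051, 260, 30]);


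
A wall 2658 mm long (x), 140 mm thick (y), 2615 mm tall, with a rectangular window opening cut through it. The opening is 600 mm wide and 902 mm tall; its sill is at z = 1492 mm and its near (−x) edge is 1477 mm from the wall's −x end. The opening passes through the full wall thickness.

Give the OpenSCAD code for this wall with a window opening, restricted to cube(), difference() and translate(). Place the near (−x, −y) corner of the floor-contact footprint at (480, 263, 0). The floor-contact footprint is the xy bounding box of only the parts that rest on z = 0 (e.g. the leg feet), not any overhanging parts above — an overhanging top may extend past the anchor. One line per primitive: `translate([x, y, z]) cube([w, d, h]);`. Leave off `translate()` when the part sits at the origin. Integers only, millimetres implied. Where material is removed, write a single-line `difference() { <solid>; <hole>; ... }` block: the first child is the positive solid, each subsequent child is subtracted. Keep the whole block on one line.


difference() { translate([480, 263, 0]) cube([2658, 140, 2615]); translate([1957, 263, 1492]) cube([600, 140, 902]); }


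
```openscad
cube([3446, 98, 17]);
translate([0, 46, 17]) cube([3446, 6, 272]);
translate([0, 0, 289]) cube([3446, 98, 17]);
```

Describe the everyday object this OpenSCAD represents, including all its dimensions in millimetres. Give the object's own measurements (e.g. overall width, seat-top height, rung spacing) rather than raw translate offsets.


An I-beam lying along x, 3446 mm long. Overall section height 306 mm. Two flanges 98 mm wide (y) and 17 mm thick, one on the floor and one at the top; a web 6 mm thick runs between them, centred on the flange width.


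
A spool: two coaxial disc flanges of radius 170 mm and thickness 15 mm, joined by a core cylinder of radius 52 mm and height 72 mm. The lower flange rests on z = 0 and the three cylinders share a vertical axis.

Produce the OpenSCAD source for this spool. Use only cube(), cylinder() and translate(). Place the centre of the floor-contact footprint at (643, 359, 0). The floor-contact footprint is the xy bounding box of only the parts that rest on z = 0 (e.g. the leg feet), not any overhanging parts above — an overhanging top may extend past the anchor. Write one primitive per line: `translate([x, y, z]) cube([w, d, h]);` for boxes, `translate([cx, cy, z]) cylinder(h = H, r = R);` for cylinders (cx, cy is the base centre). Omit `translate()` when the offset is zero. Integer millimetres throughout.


translate([643, 359, 0]) cylinder(h = 15, r = 170);
translate([643, 359, 15]) cylinder(h = 72, r = 52);
translate([643, 359, 87]) cylinder(h = 15, r = 170);


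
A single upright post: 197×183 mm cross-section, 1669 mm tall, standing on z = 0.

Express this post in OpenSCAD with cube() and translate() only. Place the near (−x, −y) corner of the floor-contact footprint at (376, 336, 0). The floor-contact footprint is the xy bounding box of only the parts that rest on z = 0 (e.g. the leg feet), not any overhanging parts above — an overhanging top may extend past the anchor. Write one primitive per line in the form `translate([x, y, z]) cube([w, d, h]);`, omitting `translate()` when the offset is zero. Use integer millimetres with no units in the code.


translate([376, 336, 0]) cube([197, 183, 1669]);


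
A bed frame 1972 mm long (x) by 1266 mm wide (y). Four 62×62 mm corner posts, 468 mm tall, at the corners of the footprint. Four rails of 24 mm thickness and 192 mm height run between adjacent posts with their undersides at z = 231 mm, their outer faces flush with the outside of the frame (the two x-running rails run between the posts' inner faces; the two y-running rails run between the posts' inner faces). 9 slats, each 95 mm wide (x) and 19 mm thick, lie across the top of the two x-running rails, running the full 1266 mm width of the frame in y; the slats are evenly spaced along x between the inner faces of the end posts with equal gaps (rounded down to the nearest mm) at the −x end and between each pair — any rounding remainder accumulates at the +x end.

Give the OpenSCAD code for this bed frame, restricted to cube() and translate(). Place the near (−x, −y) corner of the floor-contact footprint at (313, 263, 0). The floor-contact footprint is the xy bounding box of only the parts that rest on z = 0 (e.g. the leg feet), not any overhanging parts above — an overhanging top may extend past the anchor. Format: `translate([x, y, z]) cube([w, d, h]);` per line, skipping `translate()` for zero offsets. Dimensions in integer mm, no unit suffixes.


translate([313, 263, 0]) cube([62, 62, 468]);
translate([313, 1467, 0]) cube([62, 62, 468]);
translate([2223, 263, 0]) cube([62, 62, 468]);
translate([2223, 1467, 0]) cube([62, 62, 468]);
translate([375, 263, 231]) cube([1848, 24, 192]);
translate([375, 1505, 231]) cube([1848, 24, 192]);
translate([313, 325, 231]) cube([24, 1142, 192]);
translate([2261, 325, 231]) cube([24, 1142, 192]);
translate([474, 263, 423]) cube([95, 1266, 19]);
translate([668, 263, 423]) cube([95, 1266, 19]);
translate([862, 263, 423]) cube([95, 1266, 19]);
translate([1056, 263, 423]) cube([95, 1266, 19]);
translate([1250, 263, 423]) cube([95, 1266, 19]);
translate([1444, 263, 423]) cube([95, 1266, 19]);
translate([1638, 263, 423]) cube([95, 1266, 19]);
translate([1832, 263, 423]) cube([95, 1266, 19]);
translate([2026, 263, 423]) cube([95, 1266, 19]);


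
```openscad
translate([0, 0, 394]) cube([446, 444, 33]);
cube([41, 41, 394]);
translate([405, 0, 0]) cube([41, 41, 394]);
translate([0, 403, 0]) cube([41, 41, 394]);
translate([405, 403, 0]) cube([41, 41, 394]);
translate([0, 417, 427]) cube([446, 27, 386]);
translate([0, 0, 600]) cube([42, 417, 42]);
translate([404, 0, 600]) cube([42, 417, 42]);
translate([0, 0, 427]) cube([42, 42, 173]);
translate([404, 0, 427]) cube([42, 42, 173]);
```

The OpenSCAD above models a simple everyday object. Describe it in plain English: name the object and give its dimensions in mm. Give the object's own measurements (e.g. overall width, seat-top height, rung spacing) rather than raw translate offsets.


A chair. The seat is a 446×444×33 mm slab with its top at z = 427 mm, on four 41×41 mm corner legs (flush with the seat edges, standing on z = 0). A flat backrest 27 mm thick, 386 mm tall, spans the full seat width and rises from the seat top along its +y edge, rear face flush with the rear of the seat. Two armrests of 42×42 mm section run along each side from the seat's front edge to the front of the backrest, top faces 215 mm above the seat top and outer faces flush with the seat's x-edges; a 42×42 mm post under the front of each armrest stands on the seat at the front corner.


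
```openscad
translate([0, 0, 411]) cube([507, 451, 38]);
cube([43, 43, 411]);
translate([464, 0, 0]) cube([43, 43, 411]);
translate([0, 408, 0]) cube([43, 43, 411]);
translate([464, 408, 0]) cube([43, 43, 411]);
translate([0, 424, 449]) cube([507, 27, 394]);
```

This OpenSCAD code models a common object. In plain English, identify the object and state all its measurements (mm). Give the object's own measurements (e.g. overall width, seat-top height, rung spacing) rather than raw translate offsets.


A chair. The seat is a 507×451×38 mm slab with its top at z = 449 mm, on four 43×43 mm corner legs (flush with the seat edges, standing on z = 0). A flat backrest 27 mm thick, 394 mm tall, spans the full seat width and rises from the seat top along its +y edge, rear face flush with the rear of the seat.


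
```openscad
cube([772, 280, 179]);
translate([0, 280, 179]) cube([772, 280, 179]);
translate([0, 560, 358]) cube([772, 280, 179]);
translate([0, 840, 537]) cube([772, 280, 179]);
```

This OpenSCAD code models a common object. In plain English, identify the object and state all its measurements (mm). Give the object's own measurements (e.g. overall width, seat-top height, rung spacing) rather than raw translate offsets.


A straight staircase of 4 solid steps. Each step is 772 mm wide (x), 280 mm deep (y, the going) and 179 mm tall (the rise). The first step rests on the floor; each subsequent step sits one going further in +y and one rise higher in +z, directly behind and above the previous step with no overlap.


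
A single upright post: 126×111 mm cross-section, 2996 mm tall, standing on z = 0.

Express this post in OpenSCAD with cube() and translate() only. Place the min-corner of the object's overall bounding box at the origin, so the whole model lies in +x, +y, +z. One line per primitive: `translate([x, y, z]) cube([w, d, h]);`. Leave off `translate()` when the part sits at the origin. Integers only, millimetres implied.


cube([126, 111, 2996]);


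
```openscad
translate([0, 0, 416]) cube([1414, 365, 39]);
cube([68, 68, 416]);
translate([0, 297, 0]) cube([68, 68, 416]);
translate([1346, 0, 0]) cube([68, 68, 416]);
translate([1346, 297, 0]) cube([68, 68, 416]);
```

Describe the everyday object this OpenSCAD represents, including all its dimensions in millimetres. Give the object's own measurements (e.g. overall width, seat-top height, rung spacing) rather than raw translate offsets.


A long wooden bench with a 1414 mm (x) × 365 mm (y) seat, 39 mm thick, its top surface 455 mm above the floor. Four 68 mm square legs at the seat corners, flush with the edges, run from z = 0 to the seat underside.


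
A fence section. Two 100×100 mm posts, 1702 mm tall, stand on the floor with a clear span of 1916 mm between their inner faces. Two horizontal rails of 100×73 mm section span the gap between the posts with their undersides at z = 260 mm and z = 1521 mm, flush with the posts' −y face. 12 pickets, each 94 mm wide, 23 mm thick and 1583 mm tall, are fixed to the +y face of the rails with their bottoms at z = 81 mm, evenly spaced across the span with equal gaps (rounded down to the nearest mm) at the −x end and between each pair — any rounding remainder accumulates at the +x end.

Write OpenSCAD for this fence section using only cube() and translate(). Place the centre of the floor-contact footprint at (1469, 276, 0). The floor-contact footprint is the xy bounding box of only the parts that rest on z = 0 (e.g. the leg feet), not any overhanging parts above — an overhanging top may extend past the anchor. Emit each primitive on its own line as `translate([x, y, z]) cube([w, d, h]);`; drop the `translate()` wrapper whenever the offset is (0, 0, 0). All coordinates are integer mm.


translate([411, 226, 0]) cube([100, 100, 1702]);
translate([2427, 226, 0]) cube([100, 100, 1702]);
translate([511, 226, 260]) cube([1916, 100, 73]);
translate([511, 226, 1521]) cube([1916, 100, 73]);
translate([571, 326, 81]) cube([94, 23, 1583]);
translate([725, 326, 81]) cube([94, 23, 1583]);
translate([879, 326, 81]) cube([94, 23, 1583]);
translate([1033, 326, 81]) cube([94, 23, 1583]);
translate([1187, 326, 81]) cube([94, 23, 1583]);
translate([1341, 326, 81]) cube([94, 23, 1583]);
translate([1495, 326, 81]) cube([94, 23, 1583]);
translate([1649, 326, 81]) cube([94, 23, 1583]);
translate([1803, 326, 81]) cube([94, 23, 1583]);
translate([1957, 326, 81]) cube([94, 23, 1583]);
translate([2111, 326, 81]) cube([94, 23, 1583]);
translate([2265, 326, 81]) cube([94, 23, 1583]);


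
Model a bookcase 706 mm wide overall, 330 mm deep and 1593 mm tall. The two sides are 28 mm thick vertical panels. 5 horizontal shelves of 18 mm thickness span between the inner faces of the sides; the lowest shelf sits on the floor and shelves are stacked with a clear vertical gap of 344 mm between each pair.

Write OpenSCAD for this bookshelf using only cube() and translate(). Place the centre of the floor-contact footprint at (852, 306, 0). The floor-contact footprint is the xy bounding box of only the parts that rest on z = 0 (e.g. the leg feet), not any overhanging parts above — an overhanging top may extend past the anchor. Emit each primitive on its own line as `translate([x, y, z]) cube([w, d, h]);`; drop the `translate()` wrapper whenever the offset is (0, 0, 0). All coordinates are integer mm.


translate([499, 141, 0]) cube([28, 330, 1593]);
translate([1177, 141, 0]) cube([28, 330, 1593]);
translate([527, 141, 0]) cube([650, 330, 18]);
translate([527, 141, 362]) cube([650, 330, 18]);
translate([527, 141, 724]) cube([650, 330, 18]);
translate([527, 141, 1086]) cube([650, 330, 18]);
translate([527, 141, 1448]) cube([650, 330, 18]);


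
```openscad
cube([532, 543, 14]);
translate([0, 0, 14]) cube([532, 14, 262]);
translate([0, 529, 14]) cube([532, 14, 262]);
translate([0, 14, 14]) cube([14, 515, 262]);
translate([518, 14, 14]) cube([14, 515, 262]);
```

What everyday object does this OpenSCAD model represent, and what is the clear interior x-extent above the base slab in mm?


An open box. The internal width is 504 mm.

A 532×543 base slab with four walls standing on it — an open box. The base is 532 mm wide and the walls are 14 mm thick, so the internal width is 532 − 2 × 14 = 504 mm.


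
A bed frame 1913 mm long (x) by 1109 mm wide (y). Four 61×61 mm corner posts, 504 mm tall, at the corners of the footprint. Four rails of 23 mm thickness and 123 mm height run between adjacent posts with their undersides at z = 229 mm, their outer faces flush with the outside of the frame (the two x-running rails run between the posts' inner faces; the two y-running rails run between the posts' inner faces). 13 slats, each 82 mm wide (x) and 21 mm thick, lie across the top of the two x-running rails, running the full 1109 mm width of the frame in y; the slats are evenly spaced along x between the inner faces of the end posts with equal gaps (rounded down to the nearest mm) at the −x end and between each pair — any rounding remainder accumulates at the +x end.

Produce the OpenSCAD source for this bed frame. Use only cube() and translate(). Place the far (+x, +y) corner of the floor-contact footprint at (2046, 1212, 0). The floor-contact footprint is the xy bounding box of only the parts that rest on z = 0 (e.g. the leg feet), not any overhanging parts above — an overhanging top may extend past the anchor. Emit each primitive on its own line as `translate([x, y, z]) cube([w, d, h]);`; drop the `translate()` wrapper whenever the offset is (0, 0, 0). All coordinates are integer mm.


translate([133, 103, 0]) cube([61, 61, 504]);
translate([133, 1151, 0]) cube([61, 61, 504]);
translate([1985, 103, 0]) cube([61, 61, 504]);
translate([1985, 1151, 0]) cube([61, 61, 504]);
translate([194, 103, 229]) cube([1791, 23, 123]);
translate([194, 1189, 229]) cube([1791, 23, 123]);
translate([133, 164, 229]) cube([23, 987, 123]);
translate([2023, 164, 229]) cube([23, 987, 123]);
translate([245, 103, 352]) cube([82, 1109, 21]);
translate([378, 103, 352]) cube([82, 1109, 21]);
translate([511, 103, 352]) cube([82, 1109, 21]);
translate([644, 103, 352]) cube([82, 1109, 21]);
translate([777, 103, 352]) cube([82, 1109, 21]);
translate([910, 103, 352]) cube([82, 1109, 21]);
translate([1043, 103, 352]) cube([82, 1109, 21]);
translate([1176, 103, 352]) cube([82, 1109, 21]);
translate([1309, 103, 352]) cube([82, 1109, 21]);
translate([1442, 103, 352]) cube([82, 1109, 21]);
translate([1575, 103, 352]) cube([82, 1109, 21]);
translate([1708, 103, 352]) cube([82, 1109, 21]);
translate([1841, 103, 352]) cube([82, 1109, 21]);


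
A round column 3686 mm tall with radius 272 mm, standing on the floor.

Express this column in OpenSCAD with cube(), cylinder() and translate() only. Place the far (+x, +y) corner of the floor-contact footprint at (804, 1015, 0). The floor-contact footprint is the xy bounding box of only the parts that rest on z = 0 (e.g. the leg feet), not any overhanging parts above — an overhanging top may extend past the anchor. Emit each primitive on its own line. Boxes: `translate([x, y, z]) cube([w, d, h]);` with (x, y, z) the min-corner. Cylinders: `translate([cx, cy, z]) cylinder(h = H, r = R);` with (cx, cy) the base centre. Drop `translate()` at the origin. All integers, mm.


translate([532, 743, 0]) cylinder(h = 3686, r = 272);


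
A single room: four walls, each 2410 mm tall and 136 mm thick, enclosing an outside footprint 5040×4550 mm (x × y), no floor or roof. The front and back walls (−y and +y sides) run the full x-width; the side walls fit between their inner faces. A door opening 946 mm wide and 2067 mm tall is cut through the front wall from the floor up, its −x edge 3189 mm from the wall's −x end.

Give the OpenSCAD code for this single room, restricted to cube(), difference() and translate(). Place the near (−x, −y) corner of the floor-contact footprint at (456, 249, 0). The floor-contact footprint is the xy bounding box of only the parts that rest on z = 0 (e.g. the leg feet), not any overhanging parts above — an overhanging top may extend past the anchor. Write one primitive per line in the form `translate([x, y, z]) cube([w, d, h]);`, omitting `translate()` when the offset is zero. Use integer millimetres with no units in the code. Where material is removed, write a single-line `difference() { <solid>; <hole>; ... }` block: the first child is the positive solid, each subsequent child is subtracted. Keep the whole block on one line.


difference() { translate([456, 249, 0]) cube([5040, 136, 2410]); translate([3645, 249, 0]) cube([946, 136, 2067]); }
translate([456, 4663, 0]) cube([5040, 136, 2410]);
translate([456, 385, 0]) cube([136, 4278, 2410]);
translate([5360, 385, 0]) cube([136, 4278, 2410]);


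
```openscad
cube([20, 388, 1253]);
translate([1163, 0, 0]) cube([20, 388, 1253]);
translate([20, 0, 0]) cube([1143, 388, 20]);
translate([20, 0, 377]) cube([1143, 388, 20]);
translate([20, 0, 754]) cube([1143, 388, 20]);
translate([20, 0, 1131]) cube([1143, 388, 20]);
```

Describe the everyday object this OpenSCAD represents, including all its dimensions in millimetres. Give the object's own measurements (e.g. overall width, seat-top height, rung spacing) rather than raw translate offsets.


An open bookshelf. Two side panels, each 20 mm thick, 388 mm deep and 1253 mm tall, stand 1183 mm apart (outside-to-outside). Between them sit 4 shelves, each 20 mm thick and 388 mm deep, spanning the full gap between the sides. The bottom shelf rests on the floor (its underside at z = 0) and the clear gap between one shelf's top and the next shelf's underside is 357 mm.


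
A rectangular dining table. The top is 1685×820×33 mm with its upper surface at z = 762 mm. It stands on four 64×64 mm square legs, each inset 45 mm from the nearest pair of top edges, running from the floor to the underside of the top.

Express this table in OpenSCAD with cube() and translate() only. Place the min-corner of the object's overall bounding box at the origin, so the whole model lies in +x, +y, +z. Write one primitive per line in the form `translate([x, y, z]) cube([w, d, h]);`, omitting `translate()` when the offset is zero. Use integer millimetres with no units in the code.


translate([0, 0, 729]) cube([1685, 820, 33]);
translate([45, 45, 0]) cube([64, 64, 729]);
translate([1576, 45, 0]) cube([64, 64, 729]);
translate([45, 711, 0]) cube([64, 64, 729]);
translate([1576, 711, 0]) cube([64, 64, 729]);


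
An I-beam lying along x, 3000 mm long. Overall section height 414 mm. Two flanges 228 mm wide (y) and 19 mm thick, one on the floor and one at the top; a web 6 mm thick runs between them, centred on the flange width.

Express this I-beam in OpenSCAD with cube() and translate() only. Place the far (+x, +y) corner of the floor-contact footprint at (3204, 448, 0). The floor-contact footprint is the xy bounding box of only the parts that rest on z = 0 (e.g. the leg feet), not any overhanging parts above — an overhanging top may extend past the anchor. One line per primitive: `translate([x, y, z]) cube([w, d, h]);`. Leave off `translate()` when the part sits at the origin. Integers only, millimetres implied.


translate([204, 220, 0]) cube([3000, 228, 19]);
translate([204, 331, 19]) cube([3000, 6, 376]);
translate([204, 220, 395]) cube([3000, 228, 19]);


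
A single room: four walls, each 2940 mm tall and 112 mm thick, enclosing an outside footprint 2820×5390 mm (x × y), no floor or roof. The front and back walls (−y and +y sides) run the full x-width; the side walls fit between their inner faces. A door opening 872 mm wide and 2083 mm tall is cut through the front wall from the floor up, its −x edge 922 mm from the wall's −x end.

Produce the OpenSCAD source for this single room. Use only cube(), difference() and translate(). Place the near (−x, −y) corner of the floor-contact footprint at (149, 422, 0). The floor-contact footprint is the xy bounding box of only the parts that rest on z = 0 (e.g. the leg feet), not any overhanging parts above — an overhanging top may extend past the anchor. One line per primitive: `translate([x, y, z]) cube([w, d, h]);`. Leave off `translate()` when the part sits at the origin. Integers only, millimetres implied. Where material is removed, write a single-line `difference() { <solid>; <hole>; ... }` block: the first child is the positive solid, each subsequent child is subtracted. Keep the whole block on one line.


difference() { translate([149, 422, 0]) cube([2820, 112, 2940]); translate([1071, 422, 0]) cube([872, 112, 2083]); }
translate([149, 5700, 0]) cube([2820, 112, 2940]);
translate([149, 534, 0]) cube([112, 5166, 2940]);
translate([2857, 534, 0]) cube([112, 5166, 2940]);


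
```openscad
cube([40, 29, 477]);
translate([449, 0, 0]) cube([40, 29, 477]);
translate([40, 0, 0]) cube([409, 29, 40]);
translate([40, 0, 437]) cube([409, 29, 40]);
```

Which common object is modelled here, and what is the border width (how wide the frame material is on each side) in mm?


A picture frame. The border width is 40 mm.

Four thin pieces enclosing a rectangular opening — a picture frame. The two full-height stiles are 477 mm tall; the top rail sits at z = 437 and is 40 mm tall, so the border above the opening is 477 − 437 = 40 mm, matching the stile x-width.


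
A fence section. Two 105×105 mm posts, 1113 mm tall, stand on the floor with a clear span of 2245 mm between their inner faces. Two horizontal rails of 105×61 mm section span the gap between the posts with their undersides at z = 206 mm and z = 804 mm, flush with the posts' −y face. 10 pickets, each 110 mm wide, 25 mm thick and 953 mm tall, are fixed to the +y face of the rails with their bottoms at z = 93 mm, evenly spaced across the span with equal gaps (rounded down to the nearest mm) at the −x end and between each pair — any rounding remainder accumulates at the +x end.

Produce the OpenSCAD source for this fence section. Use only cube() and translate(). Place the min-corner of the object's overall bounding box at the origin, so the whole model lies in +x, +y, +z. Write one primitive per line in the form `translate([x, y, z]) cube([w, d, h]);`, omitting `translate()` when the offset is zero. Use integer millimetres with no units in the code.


cube([105, 105, 1113]);
translate([2350, 0, 0]) cube([105, 105, 1113]);
translate([105, 0, 206]) cube([2245, 105, 61]);
translate([105, 0, 804]) cube([2245, 105, 61]);
translate([209, 105, 93]) cube([110, 25, 953]);
translate([423, 105, 93]) cube([110, 25, 953]);
translate([637, 105, 93]) cube([110, 25, 953]);
translate([851, 105, 93]) cube([110, 25, 953]);
translate([1065, 105, 93]) cube([110, 25, 953]);
translate([1279, 105, 93]) cube([110, 25, 953]);
translate([1493, 105, 93]) cube([110, 25, 953]);
translate([1707, 105, 93]) cube([110, 25, 953]);
translate([1921, 105, 93]) cube([110, 25, 953]);
translate([2135, 105, 93]) cube([110, 25, 953]);


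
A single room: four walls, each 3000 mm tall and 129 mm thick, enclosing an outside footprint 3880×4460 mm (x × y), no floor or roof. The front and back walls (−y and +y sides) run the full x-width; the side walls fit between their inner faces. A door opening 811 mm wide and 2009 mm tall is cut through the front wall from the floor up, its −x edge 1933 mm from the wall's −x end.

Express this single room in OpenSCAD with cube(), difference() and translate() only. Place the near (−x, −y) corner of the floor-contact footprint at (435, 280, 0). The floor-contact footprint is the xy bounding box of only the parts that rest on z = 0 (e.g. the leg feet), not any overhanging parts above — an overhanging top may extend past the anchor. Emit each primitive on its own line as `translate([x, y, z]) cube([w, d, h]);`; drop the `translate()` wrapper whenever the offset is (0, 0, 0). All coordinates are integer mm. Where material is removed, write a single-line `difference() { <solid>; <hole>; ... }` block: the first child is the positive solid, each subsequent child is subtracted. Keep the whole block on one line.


difference() { translate([435, 280, 0]) cube([3880, 129, 3000]); translate([2368, 280, 0]) cube([811, 129, 2009]); }
translate([435, 4611, 0]) cube([3880, 129, 3000]);
translate([435, 409, 0]) cube([129, 4202, 3000]);
translate([4186, 409, 0]) cube([129, 4202, 3000]);


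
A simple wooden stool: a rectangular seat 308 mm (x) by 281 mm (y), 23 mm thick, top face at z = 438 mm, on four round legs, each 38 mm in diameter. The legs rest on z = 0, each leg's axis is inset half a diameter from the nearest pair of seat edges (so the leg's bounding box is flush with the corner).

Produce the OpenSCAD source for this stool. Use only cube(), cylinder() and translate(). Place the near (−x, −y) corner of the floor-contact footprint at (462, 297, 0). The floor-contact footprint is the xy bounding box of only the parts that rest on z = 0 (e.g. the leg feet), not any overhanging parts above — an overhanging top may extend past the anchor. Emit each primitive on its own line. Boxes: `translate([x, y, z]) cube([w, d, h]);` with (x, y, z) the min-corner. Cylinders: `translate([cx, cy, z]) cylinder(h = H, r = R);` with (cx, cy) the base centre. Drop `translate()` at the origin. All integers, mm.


// leg_h = 438 - 23 = 415
translate([462, 297, 415]) cube([308, 281, 23]);
translate([481, 316, 0]) cylinder(h = 415, r = 19);
translate([751, 316, 0]) cylinder(h = 415, r = 19);
translate([481, 559, 0]) cylinder(h = 415, r = 19);
translate([751, 559, 0]) cylinder(h = 415, r = 19);


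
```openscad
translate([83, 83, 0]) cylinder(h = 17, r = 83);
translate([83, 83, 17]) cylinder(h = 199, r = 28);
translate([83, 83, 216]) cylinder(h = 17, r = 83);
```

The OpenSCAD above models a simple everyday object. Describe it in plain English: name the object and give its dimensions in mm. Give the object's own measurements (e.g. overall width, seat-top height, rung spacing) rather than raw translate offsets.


A spool: two coaxial disc flanges of radius 83 mm and thickness 17 mm, joined by a core cylinder of radius 28 mm and height 199 mm. The lower flange rests on z = 0 and the three cylinders share a vertical axis.


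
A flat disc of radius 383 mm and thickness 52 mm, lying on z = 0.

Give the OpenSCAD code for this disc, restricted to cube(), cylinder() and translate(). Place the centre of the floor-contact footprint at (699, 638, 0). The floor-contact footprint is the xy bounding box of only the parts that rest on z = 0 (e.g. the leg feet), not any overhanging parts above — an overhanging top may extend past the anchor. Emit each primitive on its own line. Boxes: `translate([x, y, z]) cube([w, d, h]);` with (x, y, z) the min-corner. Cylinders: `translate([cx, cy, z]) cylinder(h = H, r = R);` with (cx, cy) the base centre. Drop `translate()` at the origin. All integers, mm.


translate([699, 638, 0]) cylinder(h = 52, r = 383);


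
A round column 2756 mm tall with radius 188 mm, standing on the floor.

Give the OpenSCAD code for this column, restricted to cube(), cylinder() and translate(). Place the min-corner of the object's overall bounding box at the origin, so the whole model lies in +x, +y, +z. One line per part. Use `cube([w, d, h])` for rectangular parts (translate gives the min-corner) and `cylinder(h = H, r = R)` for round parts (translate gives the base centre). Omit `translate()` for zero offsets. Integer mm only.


translate([188, 188, 0]) cylinder(h = 2756, r = 188);


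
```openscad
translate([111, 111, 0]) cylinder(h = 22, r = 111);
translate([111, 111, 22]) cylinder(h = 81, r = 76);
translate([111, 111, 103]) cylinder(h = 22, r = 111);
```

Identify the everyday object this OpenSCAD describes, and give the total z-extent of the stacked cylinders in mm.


A spool. The overall height is 125 mm.

Three coaxial cylinders, large–small–large — a spool. Two 22 mm flanges and a 81 mm core give 22 + 81 + 22 = 125 mm.


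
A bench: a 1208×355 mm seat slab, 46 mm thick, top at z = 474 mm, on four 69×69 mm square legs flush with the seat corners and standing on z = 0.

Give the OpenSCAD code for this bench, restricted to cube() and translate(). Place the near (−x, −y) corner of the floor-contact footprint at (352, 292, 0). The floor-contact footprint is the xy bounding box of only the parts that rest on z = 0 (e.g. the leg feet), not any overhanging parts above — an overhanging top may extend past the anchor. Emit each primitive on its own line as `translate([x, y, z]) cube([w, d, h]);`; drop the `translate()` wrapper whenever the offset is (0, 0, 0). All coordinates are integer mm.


translate([352, 292, 428]) cube([1208, 355, 46]);
translate([352, 292, 0]) cube([69, 69, 428]);
translate([352, 578, 0]) cube([69, 69, 428]);
translate([1491, 292, 0]) cube([69, 69, 428]);
translate([1491, 578, 0]) cube([69, 69, 428]);


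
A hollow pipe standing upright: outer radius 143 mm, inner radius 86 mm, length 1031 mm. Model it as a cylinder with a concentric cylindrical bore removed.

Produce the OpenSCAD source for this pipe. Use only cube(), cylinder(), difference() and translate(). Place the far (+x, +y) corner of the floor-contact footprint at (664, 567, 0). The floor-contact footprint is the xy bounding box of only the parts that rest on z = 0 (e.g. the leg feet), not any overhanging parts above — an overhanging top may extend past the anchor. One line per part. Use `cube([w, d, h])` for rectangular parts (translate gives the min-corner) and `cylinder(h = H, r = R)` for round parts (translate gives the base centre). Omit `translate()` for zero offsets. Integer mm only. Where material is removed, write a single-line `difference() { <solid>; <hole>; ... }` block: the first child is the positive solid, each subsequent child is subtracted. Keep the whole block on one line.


difference() { translate([521, 424, 0]) cylinder(h = 1031, r = 143); translate([521, 424, 0]) cylinder(h = 1031, r = 86); }


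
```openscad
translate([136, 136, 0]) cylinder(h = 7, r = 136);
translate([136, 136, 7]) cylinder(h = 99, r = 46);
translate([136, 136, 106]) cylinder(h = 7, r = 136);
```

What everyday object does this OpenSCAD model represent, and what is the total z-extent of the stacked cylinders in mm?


A spool. The overall height is 113 mm.

Three coaxial cylinders, large–small–large — a spool. Two 7 mm flanges and a 99 mm core give 7 + 99 + 7 = 113 mm.


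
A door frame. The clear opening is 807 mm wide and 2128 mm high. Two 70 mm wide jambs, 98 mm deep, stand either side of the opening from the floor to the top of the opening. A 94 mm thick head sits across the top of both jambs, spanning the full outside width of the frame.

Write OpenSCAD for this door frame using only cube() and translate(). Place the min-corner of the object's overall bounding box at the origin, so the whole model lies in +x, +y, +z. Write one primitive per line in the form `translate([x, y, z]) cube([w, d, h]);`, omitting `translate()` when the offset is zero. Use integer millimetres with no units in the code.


cube([70, 98, 2128]);
translate([877, 0, 0]) cube([70, 98, 2128]);
translate([0, 0, 2128]) cube([947, 98, 94]);


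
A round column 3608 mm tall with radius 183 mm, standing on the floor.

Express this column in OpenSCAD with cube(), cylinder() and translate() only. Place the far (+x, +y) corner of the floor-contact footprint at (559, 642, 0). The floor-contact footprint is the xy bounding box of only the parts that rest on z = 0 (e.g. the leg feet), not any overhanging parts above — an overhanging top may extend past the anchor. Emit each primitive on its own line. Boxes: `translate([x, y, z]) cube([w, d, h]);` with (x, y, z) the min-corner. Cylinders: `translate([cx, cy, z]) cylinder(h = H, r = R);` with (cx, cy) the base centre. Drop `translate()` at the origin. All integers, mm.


translate([376, 459, 0]) cylinder(h = 3608, r = 183);


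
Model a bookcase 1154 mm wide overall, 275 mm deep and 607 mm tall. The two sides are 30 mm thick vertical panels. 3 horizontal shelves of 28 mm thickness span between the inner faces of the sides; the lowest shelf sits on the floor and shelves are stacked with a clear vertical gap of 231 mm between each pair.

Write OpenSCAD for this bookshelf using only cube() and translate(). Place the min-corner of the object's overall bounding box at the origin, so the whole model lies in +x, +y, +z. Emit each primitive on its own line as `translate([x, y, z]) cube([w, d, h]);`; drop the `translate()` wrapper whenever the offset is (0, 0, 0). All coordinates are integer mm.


cube([30, 275, 607]);
translate([1124, 0, 0]) cube([30, 275, 607]);
translate([30, 0, 0]) cube([1094, 275, 28]);
translate([30, 0, 259]) cube([1094, 275, 28]);
translate([30, 0, 518]) cube([1094, 275, 28]);
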